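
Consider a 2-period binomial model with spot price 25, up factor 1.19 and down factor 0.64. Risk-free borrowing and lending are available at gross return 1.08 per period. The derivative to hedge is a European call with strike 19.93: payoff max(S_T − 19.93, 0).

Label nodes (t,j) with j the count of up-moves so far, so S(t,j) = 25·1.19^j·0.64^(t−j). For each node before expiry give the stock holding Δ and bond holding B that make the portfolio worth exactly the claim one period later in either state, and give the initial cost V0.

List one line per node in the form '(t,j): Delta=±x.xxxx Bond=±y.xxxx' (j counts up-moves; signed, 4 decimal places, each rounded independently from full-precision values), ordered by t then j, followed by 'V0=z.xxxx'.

(0,0): Delta=0.8335 Bond=-12.3487
(1,0): Delta=0.0000 Bond=0.0000
(1,1): Delta=0.9456 Bond=-16.6707
V0=8.4897

No-arbitrage ⇒ martingale measure with p* = (R−d)/(u−d) = 0.8000.
At expiry t=2: V(2,0)=0.0000, V(2,1)=0.0000, V(2,2)=15.4725
(1,0): S=16.0000. Δ = (V_up−V_dn)/(S_up−S_dn) = (0.0000−0.0000)/(19.0400−10.2400) = 0.0000. V = [p*·0.0000 + (1−p*)·0.0000]/1.08 = 0.0000. B = V − Δ·S = 0.0000.
(1,1): S=29.7500. Δ = (V_up−V_dn)/(S_up−S_dn) = (15.4725−0.0000)/(35.4025−19.0400) = 0.9456. V = [p*·15.4725 + (1−p*)·0.0000]/1.08 = 11.4611. B = V − Δ·S = -16.6707.
(0,0): S=25.0000. Δ = (V_up−V_dn)/(S_up−S_dn) = (11.4611−0.0000)/(29.7500−16.0000) = 0.8335. V = [p*·11.4611 + (1−p*)·0.0000]/1.08 = 8.4897. B = V − Δ·S = -12.3487.
Check: Δ(0,0)·S0 + B(0,0) = 8.4897 = V0.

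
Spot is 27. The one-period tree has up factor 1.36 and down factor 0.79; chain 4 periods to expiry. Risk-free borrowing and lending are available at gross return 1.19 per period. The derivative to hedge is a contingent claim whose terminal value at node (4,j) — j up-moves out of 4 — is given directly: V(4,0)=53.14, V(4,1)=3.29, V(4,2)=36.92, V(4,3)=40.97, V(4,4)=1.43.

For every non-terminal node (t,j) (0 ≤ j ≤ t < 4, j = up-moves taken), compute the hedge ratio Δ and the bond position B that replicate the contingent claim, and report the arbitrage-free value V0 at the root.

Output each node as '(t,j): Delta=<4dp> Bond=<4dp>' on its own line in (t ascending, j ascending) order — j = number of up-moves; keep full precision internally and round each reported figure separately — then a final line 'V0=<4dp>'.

(0,0): Delta=-0.2662 Bond=20.9550
(1,0): Delta=0.6759 Bond=4.8402
(1,1): Delta=-0.4988 Bond=33.4774
(2,0): Delta=0.7640 Bond=4.2756
(2,1): Delta=0.6542 Bond=6.3906
(2,2): Delta=-0.7835 Bond=54.0533
(3,0): Delta=-6.5697 Bond=102.7146
(3,1): Delta=2.5745 Bond=-36.4034
(3,2): Delta=0.1801 Bond=26.3083
(3,3): Delta=-1.0214 Bond=80.4799
V0=13.7667

Risk-neutral probability p* = (R−d)/(u−d) = (1.19−0.79)/(1.36−0.79) = 0.7018.
Terminal values V(4,·): V(4,0)=53.1400, V(4,1)=3.2900, V(4,2)=36.9200, V(4,3)=40.9700, V(4,4)=1.4300
  t=3,j=0: stock 13.3121 → up 18.1044 (V=3.2900), down 10.5165 (V=53.1400). Price 15.2584; hedge Δ=-6.5697, bond B=102.7146.
  t=3,j=1: stock 22.9170 → up 31.1671 (V=36.9200), down 18.1044 (V=3.2900). Price 22.5966; hedge Δ=2.5745, bond B=-36.4034.
  t=3,j=2: stock 39.4520 → up 53.6547 (V=40.9700), down 31.1671 (V=36.9200). Price 33.4135; hedge Δ=0.1801, bond B=26.3083.
  t=3,j=3: stock 67.9173 → up 92.3675 (V=1.4300), down 53.6547 (V=40.9700). Price 11.1115; hedge Δ=-1.0214, bond B=80.4799.
  t=2,j=0: stock 16.8507 → up 22.9170 (V=22.5966), down 13.3121 (V=15.2584). Price 17.1496; hedge Δ=0.7640, bond B=4.2756.
  t=2,j=1: stock 29.0088 → up 39.4520 (V=33.4135), down 22.9170 (V=22.5966). Price 25.3676; hedge Δ=0.6542, bond B=6.3906.
  t=2,j=2: stock 49.9392 → up 67.9173 (V=11.1115), down 39.4520 (V=33.4135). Price 14.9269; hedge Δ=-0.7835, bond B=54.0533.
  t=1,j=0: stock 21.3300 → up 29.0088 (V=25.3676), down 16.8507 (V=17.1496). Price 19.2577; hedge Δ=0.6759, bond B=4.8402.
  t=1,j=1: stock 36.7200 → up 49.9392 (V=14.9269), down 29.0088 (V=25.3676). Price 15.1603; hedge Δ=-0.4988, bond B=33.4774.
  t=0,j=0: stock 27.0000 → up 36.7200 (V=15.1603), down 21.3300 (V=19.2577). Price 13.7667; hedge Δ=-0.2662, bond B=20.9550.
Each (Δ,B) replicates both successor values, so the strategy is self-financing and V0 is arbitrage-free.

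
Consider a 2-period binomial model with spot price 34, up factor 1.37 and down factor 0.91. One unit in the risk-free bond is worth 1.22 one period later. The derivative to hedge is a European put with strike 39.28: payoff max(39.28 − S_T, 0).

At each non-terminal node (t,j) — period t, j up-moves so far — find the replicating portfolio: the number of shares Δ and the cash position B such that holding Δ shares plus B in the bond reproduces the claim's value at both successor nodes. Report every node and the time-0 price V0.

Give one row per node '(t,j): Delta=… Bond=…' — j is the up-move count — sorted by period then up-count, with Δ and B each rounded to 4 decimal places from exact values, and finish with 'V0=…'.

Risk-neutral probability p* = (R−d)/(u−d) = (1.22−0.91)/(1.37−0.91) = 0.6739.
Terminal payoffs: V(2,0)=11.1246, V(2,1)=0.0000, V(2,2)=0.0000
  t=1,j=0: stock 30.9400 → up 42.3878 (V=0.0000), down 28.1554 (V=11.1246). Price 2.9734; hedge Δ=-0.7816, bond B=27.1573.
  t=1,j=1: stock 46.5800 → up 63.8146 (V=0.0000), down 42.3878 (V=0.0000). Price 0.0000; hedge Δ=0.0000, bond B=0.0000.
  t=0,j=0: stock 34.0000 → up 46.5800 (V=0.0000), down 30.9400 (V=2.9734). Price 0.7948; hedge Δ=-0.1901, bond B=7.2587.
Check: Δ(0,0)·S0 + B(0,0) = 0.7948 = V0.

(0,0): Delta=-0.1901 Bond=7.2587
(1,0): Delta=-0.7816 Bond=27.1573
(1,1): Delta=0.0000 Bond=0.0000
V0=0.7948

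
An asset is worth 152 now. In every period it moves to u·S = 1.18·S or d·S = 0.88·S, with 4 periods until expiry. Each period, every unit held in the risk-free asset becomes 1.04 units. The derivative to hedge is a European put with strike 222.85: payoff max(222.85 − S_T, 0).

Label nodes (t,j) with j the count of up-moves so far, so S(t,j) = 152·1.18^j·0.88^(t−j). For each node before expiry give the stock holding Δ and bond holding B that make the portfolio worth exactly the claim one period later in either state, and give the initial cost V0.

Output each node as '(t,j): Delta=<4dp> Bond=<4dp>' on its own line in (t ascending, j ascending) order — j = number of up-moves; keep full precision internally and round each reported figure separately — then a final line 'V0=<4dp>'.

The replicating-portfolio and risk-neutral prices coincide; use p* = (1.04−0.88)/(1.18−0.88) = 0.5333 for the latter.
Payoff layer (t=4): V(4,0)=131.6963, V(4,1)=100.6212, V(4,2)=58.9523, V(4,3)=3.0780, V(4,4)=0.0000
Node (3,0) S=103.5837: V=(p*·100.6212+(1−p*)·131.6963)/1.04=110.6951; Δ=(100.6212−131.6963)/(122.2288−91.1537)=-1.0000; B=V−Δ·S=214.2788
Node (3,1) S=138.8964: V=(p*·58.9523+(1−p*)·100.6212)/1.04=75.3825; Δ=(58.9523−100.6212)/(163.8977−122.2288)=-1.0000; B=V−Δ·S=214.2788
Node (3,2) S=186.2474: V=(p*·3.0780+(1−p*)·58.9523)/1.04=28.0314; Δ=(3.0780−58.9523)/(219.7720−163.8977)=-1.0000; B=V−Δ·S=214.2788
Node (3,3) S=249.7409: V=(p*·0.0000+(1−p*)·3.0780)/1.04=1.3812; Δ=(0.0000−3.0780)/(294.6942−219.7720)=-0.0411; B=V−Δ·S=11.6413
Node (2,0) S=117.7088: V=(p*·75.3825+(1−p*)·110.6951)/1.04=88.3286; Δ=(75.3825−110.6951)/(138.8964−103.5837)=-1.0000; B=V−Δ·S=206.0374
Node (2,1) S=157.8368: V=(p*·28.0314+(1−p*)·75.3825)/1.04=48.2006; Δ=(28.0314−75.3825)/(186.2474−138.8964)=-1.0000; B=V−Δ·S=206.0374
Node (2,2) S=211.6448: V=(p*·1.3812+(1−p*)·28.0314)/1.04=13.2865; Δ=(1.3812−28.0314)/(249.7409−186.2474)=-0.4197; B=V−Δ·S=102.1207
Node (1,0) S=133.7600: V=(p*·48.2006+(1−p*)·88.3286)/1.04=64.3528; Δ=(48.2006−88.3286)/(157.8368−117.7088)=-1.0000; B=V−Δ·S=198.1128
Node (1,1) S=179.3600: V=(p*·13.2865+(1−p*)·48.2006)/1.04=28.4420; Δ=(13.2865−48.2006)/(211.6448−157.8368)=-0.6489; B=V−Δ·S=144.8222
Node (0,0) S=152.0000: V=(p*·28.4420+(1−p*)·64.3528)/1.04=43.4619; Δ=(28.4420−64.3528)/(179.3600−133.7600)=-0.7875; B=V−Δ·S=163.1646
Self-financing check: at every node Δ·S+B equals the discounted successor values.

(0,0): Delta=-0.7875 Bond=163.1646
(1,0): Delta=-1.0000 Bond=198.1128
(1,1): Delta=-0.6489 Bond=144.8222
(2,0): Delta=-1.0000 Bond=206.0374
(2,1): Delta=-1.0000 Bond=206.0374
(2,2): Delta=-0.4197 Bond=102.1207
(3,0): Delta=-1.0000 Bond=214.2788
(3,1): Delta=-1.0000 Bond=214.2788
(3,2): Delta=-1.0000 Bond=214.2788
(3,3): Delta=-0.0411 Bond=11.6413
V0=43.4619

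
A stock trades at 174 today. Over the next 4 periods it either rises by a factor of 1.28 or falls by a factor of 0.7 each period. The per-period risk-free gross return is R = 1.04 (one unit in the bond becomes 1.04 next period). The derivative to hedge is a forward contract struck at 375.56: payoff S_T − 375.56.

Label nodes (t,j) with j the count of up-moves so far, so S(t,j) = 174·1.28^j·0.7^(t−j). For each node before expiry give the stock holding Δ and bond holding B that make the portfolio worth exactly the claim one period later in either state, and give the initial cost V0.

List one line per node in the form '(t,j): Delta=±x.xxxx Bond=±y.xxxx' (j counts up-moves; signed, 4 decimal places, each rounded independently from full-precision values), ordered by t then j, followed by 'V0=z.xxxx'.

(0,0): Delta=1.0000 Bond=-321.0303
(1,0): Delta=1.0000 Bond=-333.8715
(1,1): Delta=1.0000 Bond=-333.8715
(2,0): Delta=1.0000 Bond=-347.2263
(2,1): Delta=1.0000 Bond=-347.2263
(2,2): Delta=1.0000 Bond=-347.2263
(3,0): Delta=1.0000 Bond=-361.1154
(3,1): Delta=1.0000 Bond=-361.1154
(3,2): Delta=1.0000 Bond=-361.1154
(3,3): Delta=1.0000 Bond=-361.1154
V0=-147.0303

Risk-neutral probability p* = (R−d)/(u−d) = (1.04−0.7)/(1.28−0.7) = 0.5862.
Payoff layer (t=4): V(4,0)=-333.7826, V(4,1)=-299.1670, V(4,2)=-235.8700, V(4,3)=-120.1269, V(4,4)=91.5177
Node (3,0) S=59.6820: V=(p*·-299.1670+(1−p*)·-333.7826)/1.04=-301.4334; Δ=(-299.1670−-333.7826)/(76.3930−41.7774)=1.0000; B=V−Δ·S=-361.1154
Node (3,1) S=109.1328: V=(p*·-235.8700+(1−p*)·-299.1670)/1.04=-251.9826; Δ=(-235.8700−-299.1670)/(139.6900−76.3930)=1.0000; B=V−Δ·S=-361.1154
Node (3,2) S=199.5571: V=(p*·-120.1269+(1−p*)·-235.8700)/1.04=-161.5583; Δ=(-120.1269−-235.8700)/(255.4331−139.6900)=1.0000; B=V−Δ·S=-361.1154
Node (3,3) S=364.9044: V=(p*·91.5177+(1−p*)·-120.1269)/1.04=3.7891; Δ=(91.5177−-120.1269)/(467.0777−255.4331)=1.0000; B=V−Δ·S=-361.1154
Node (2,0) S=85.2600: V=(p*·-251.9826+(1−p*)·-301.4334)/1.04=-261.9663; Δ=(-251.9826−-301.4334)/(109.1328−59.6820)=1.0000; B=V−Δ·S=-347.2263
Node (2,1) S=155.9040: V=(p*·-161.5583+(1−p*)·-251.9826)/1.04=-191.3223; Δ=(-161.5583−-251.9826)/(199.5571−109.1328)=1.0000; B=V−Δ·S=-347.2263
Node (2,2) S=285.0816: V=(p*·3.7891+(1−p*)·-161.5583)/1.04=-62.1447; Δ=(3.7891−-161.5583)/(364.9044−199.5571)=1.0000; B=V−Δ·S=-347.2263
Node (1,0) S=121.8000: V=(p*·-191.3223+(1−p*)·-261.9663)/1.04=-212.0715; Δ=(-191.3223−-261.9663)/(155.9040−85.2600)=1.0000; B=V−Δ·S=-333.8715
Node (1,1) S=222.7200: V=(p*·-62.1447+(1−p*)·-191.3223)/1.04=-111.1515; Δ=(-62.1447−-191.3223)/(285.0816−155.9040)=1.0000; B=V−Δ·S=-333.8715
Node (0,0) S=174.0000: V=(p*·-111.1515+(1−p*)·-212.0715)/1.04=-147.0303; Δ=(-111.1515−-212.0715)/(222.7200−121.8000)=1.0000; B=V−Δ·S=-321.0303
Check: Δ(0,0)·S0 + B(0,0) = -147.0303 = V0.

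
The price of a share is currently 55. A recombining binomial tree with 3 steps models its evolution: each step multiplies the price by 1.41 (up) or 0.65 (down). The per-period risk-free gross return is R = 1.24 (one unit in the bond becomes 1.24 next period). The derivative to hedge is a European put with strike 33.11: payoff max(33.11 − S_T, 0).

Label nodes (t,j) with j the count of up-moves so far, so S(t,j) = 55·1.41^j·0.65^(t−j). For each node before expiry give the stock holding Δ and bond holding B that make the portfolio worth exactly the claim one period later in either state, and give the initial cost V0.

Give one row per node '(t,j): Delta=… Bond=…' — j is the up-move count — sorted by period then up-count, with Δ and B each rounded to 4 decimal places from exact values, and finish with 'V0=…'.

(0,0): Delta=-0.0156 Bond=0.9855
(1,0): Delta=-0.1252 Bond=5.1400
(1,1): Delta=-0.0011 Bond=0.0931
(2,0): Delta=-1.0000 Bond=26.7016
(2,1): Delta=-0.0090 Bond=0.5164
(2,2): Delta=0.0000 Bond=0.0000
V0=0.1268

The replicating-portfolio and risk-neutral prices coincide; use p* = (1.24−0.65)/(1.41−0.65) = 0.7763 for the latter.
Terminal payoffs: V(3,0)=18.0056, V(3,1)=0.3451, V(3,2)=0.0000, V(3,3)=0.0000
(2,0): S=23.2375. Δ = (V_up−V_dn)/(S_up−S_dn) = (0.3451−18.0056)/(32.7649−15.1044) = -1.0000. V = [p*·0.3451 + (1−p*)·18.0056]/1.24 = 3.4641. B = V − Δ·S = 26.7016.
(2,1): S=50.4075. Δ = (V_up−V_dn)/(S_up−S_dn) = (0.0000−0.3451)/(71.0746−32.7649) = -0.0090. V = [p*·0.0000 + (1−p*)·0.3451]/1.24 = 0.0623. B = V − Δ·S = 0.5164.
(2,2): S=109.3455. Δ = (V_up−V_dn)/(S_up−S_dn) = (0.0000−0.0000)/(154.1772−71.0746) = 0.0000. V = [p*·0.0000 + (1−p*)·0.0000]/1.24 = 0.0000. B = V − Δ·S = 0.0000.
(1,0): S=35.7500. Δ = (V_up−V_dn)/(S_up−S_dn) = (0.0623−3.4641)/(50.4075−23.2375) = -0.1252. V = [p*·0.0623 + (1−p*)·3.4641]/1.24 = 0.6639. B = V − Δ·S = 5.1400.
(1,1): S=77.5500. Δ = (V_up−V_dn)/(S_up−S_dn) = (0.0000−0.0623)/(109.3455−50.4075) = -0.0011. V = [p*·0.0000 + (1−p*)·0.0623]/1.24 = 0.0112. B = V − Δ·S = 0.0931.
(0,0): S=55.0000. Δ = (V_up−V_dn)/(S_up−S_dn) = (0.0112−0.6639)/(77.5500−35.7500) = -0.0156. V = [p*·0.0112 + (1−p*)·0.6639]/1.24 = 0.1268. B = V − Δ·S = 0.9855.
The time-0 hedge costs 0.1268, which is the no-arbitrage price.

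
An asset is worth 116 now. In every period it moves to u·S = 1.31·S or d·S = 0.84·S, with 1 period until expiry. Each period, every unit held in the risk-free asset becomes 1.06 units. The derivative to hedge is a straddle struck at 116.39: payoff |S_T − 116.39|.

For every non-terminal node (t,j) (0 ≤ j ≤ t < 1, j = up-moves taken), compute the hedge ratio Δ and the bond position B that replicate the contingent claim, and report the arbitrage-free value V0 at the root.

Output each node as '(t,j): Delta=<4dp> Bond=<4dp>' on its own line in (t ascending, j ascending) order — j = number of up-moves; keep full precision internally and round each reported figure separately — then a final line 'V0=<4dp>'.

No-arbitrage ⇒ martingale measure with p* = (R−d)/(u−d) = 0.4681.
Terminal values V(1,·): V(1,0)=18.9500, V(1,1)=35.5700
Node (0,0) S=116.0000: V=(p*·35.5700+(1−p*)·18.9500)/1.06=25.2166; Δ=(35.5700−18.9500)/(151.9600−97.4400)=0.3048; B=V−Δ·S=-10.1451
Self-financing check: at every node Δ·S+B equals the discounted successor values.

(0,0): Delta=0.3048 Bond=-10.1451
V0=25.2166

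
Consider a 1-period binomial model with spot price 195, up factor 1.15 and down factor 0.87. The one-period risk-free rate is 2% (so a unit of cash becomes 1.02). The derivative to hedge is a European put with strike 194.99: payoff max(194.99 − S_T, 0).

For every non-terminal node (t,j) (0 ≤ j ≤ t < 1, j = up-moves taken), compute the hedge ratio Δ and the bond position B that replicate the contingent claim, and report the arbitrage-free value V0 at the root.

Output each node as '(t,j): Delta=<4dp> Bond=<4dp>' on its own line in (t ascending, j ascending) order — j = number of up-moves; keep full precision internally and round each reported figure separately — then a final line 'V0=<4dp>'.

Under the risk-neutral measure, an up-move has probability p* = (R−d)/(u−d) = 0.5357 and values discount at R = 1.02.
At expiry t=1: V(1,0)=25.3400, V(1,1)=0.0000
Node (0,0) S=195.0000: V=(p*·0.0000+(1−p*)·25.3400)/1.02=11.5343; Δ=(0.0000−25.3400)/(224.2500−169.6500)=-0.4641; B=V−Δ·S=102.0343
The time-0 hedge costs 11.5343, which is the no-arbitrage price.

(0,0): Delta=-0.4641 Bond=102.0343
V0=11.5343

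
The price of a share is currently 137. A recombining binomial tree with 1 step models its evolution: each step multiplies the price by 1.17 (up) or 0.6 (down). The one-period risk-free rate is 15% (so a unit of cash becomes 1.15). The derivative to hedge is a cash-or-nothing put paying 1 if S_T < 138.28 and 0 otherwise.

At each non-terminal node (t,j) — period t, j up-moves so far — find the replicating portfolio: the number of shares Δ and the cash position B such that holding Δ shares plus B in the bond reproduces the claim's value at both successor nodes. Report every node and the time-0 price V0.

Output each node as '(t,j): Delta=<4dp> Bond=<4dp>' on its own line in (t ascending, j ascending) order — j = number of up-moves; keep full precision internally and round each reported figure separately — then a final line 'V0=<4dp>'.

Since d<R<u, set p* = (R−d)/(u−d) = 0.9649; price each node as the discounted p*-expectation of its children.
Terminal values V(1,·): V(1,0)=1.0000, V(1,1)=0.0000
Node (0,0) S=137.0000: V=(p*·0.0000+(1−p*)·1.0000)/1.15=0.0305; Δ=(0.0000−1.0000)/(160.2900−82.2000)=-0.0128; B=V−Δ·S=1.7849
Root portfolio cost Δ·137+B reproduces V0=0.0305.

(0,0): Delta=-0.0128 Bond=1.7849
V0=0.0305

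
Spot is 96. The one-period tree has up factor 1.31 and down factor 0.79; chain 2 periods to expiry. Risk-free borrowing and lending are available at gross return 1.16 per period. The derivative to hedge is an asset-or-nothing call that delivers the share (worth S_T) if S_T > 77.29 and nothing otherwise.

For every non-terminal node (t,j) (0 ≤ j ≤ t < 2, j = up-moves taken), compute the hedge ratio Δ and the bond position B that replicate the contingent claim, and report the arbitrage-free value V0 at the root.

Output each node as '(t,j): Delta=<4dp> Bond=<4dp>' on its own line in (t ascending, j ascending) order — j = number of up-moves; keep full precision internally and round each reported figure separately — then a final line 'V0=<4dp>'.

No-arbitrage ⇒ martingale measure with p* = (R−d)/(u−d) = 0.7115.
Payoff layer (t=2): V(2,0)=0.0000, V(2,1)=99.3504, V(2,2)=164.7456
(1,0): S=75.8400. Δ = (V_up−V_dn)/(S_up−S_dn) = (99.3504−0.0000)/(99.3504−59.9136) = 2.5192. V = [p*·99.3504 + (1−p*)·0.0000]/1.16 = 60.9411. B = V − Δ·S = -130.1174.
(1,1): S=125.7600. Δ = (V_up−V_dn)/(S_up−S_dn) = (164.7456−99.3504)/(164.7456−99.3504) = 1.0000. V = [p*·164.7456 + (1−p*)·99.3504]/1.16 = 125.7600. B = V − Δ·S = 0.0000.
(0,0): S=96.0000. Δ = (V_up−V_dn)/(S_up−S_dn) = (125.7600−60.9411)/(125.7600−75.8400) = 1.2985. V = [p*·125.7600 + (1−p*)·60.9411]/1.16 = 92.2950. B = V − Δ·S = -32.3568.
The time-0 hedge costs 92.2950, which is the no-arbitrage price.

(0,0): Delta=1.2985 Bond=-32.3568
(1,0): Delta=2.5192 Bond=-130.1174
(1,1): Delta=1.0000 Bond=0.0000
V0=92.2950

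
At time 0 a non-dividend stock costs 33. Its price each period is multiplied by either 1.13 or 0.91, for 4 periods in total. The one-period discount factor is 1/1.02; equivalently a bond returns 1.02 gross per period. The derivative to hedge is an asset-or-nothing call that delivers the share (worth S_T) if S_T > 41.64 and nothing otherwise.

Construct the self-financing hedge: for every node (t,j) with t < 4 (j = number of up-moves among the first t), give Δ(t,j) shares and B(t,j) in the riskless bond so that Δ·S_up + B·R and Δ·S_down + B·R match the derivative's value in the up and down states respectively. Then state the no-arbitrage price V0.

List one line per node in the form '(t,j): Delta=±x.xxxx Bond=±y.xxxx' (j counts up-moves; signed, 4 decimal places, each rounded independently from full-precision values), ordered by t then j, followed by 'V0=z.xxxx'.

The replicating-portfolio and risk-neutral prices coincide; use p* = (1.02−0.91)/(1.13−0.91) = 0.5000 for the latter.
Payoff layer (t=4): V(4,0)=0.0000, V(4,1)=0.0000, V(4,2)=0.0000, V(4,3)=43.3302, V(4,4)=53.8056
(3,0): S=24.8678. Δ = (V_up−V_dn)/(S_up−S_dn) = (0.0000−0.0000)/(28.1007−22.6297) = 0.0000. V = [p*·0.0000 + (1−p*)·0.0000]/1.02 = 0.0000. B = V − Δ·S = 0.0000.
(3,1): S=30.8798. Δ = (V_up−V_dn)/(S_up−S_dn) = (0.0000−0.0000)/(34.8942−28.1007) = 0.0000. V = [p*·0.0000 + (1−p*)·0.0000]/1.02 = 0.0000. B = V − Δ·S = 0.0000.
(3,2): S=38.3453. Δ = (V_up−V_dn)/(S_up−S_dn) = (43.3302−0.0000)/(43.3302−34.8942) = 5.1364. V = [p*·43.3302 + (1−p*)·0.0000]/1.02 = 21.2403. B = V − Δ·S = -175.7151.
(3,3): S=47.6156. Δ = (V_up−V_dn)/(S_up−S_dn) = (53.8056−43.3302)/(53.8056−43.3302) = 1.0000. V = [p*·53.8056 + (1−p*)·43.3302]/1.02 = 47.6156. B = V − Δ·S = 0.0000.
(2,0): S=27.3273. Δ = (V_up−V_dn)/(S_up−S_dn) = (0.0000−0.0000)/(30.8798−24.8678) = 0.0000. V = [p*·0.0000 + (1−p*)·0.0000]/1.02 = 0.0000. B = V − Δ·S = 0.0000.
(2,1): S=33.9339. Δ = (V_up−V_dn)/(S_up−S_dn) = (21.2403−0.0000)/(38.3453−30.8798) = 2.8451. V = [p*·21.2403 + (1−p*)·0.0000]/1.02 = 10.4119. B = V − Δ·S = -86.1349.
(2,2): S=42.1377. Δ = (V_up−V_dn)/(S_up−S_dn) = (47.6156−21.2403)/(47.6156−38.3453) = 2.8451. V = [p*·47.6156 + (1−p*)·21.2403]/1.02 = 33.7529. B = V − Δ·S = -86.1349.
(1,0): S=30.0300. Δ = (V_up−V_dn)/(S_up−S_dn) = (10.4119−0.0000)/(33.9339−27.3273) = 1.5760. V = [p*·10.4119 + (1−p*)·0.0000]/1.02 = 5.1039. B = V − Δ·S = -42.2230.
(1,1): S=37.2900. Δ = (V_up−V_dn)/(S_up−S_dn) = (33.7529−10.4119)/(42.1377−33.9339) = 2.8451. V = [p*·33.7529 + (1−p*)·10.4119]/1.02 = 21.6494. B = V − Δ·S = -84.4460.
(0,0): S=33.0000. Δ = (V_up−V_dn)/(S_up−S_dn) = (21.6494−5.1039)/(37.2900−30.0300) = 2.2790. V = [p*·21.6494 + (1−p*)·5.1039]/1.02 = 13.1144. B = V − Δ·S = -62.0926.
Check: Δ(0,0)·S0 + B(0,0) = 13.1144 = V0.

(0,0): Delta=2.2790 Bond=-62.0926
(1,0): Delta=1.5760 Bond=-42.2230
(1,1): Delta=2.8451 Bond=-84.4460
(2,0): Delta=0.0000 Bond=0.0000
(2,1): Delta=2.8451 Bond=-86.1349
(2,2): Delta=2.8451 Bond=-86.1349
(3,0): Delta=0.0000 Bond=0.0000
(3,1): Delta=0.0000 Bond=0.0000
(3,2): Delta=5.1364 Bond=-175.7151
(3,3): Delta=1.0000 Bond=0.0000
V0=13.1144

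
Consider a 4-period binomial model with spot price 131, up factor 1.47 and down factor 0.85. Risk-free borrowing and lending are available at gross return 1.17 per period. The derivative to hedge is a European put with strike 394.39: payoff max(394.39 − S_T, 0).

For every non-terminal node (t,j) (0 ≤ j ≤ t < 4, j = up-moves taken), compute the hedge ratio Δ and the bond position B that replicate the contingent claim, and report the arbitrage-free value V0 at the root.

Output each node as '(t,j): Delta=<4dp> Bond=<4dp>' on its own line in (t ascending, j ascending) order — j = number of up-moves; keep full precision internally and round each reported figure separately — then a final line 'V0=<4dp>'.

(0,0): Delta=-0.7703 Bond=188.6065
(1,0): Delta=-1.0000 Bond=246.2455
(1,1): Delta=-0.6458 Bond=196.6923
(2,0): Delta=-1.0000 Bond=288.1072
(2,1): Delta=-1.0000 Bond=288.1072
(2,2): Delta=-0.4538 Bond=175.7763
(3,0): Delta=-1.0000 Bond=337.0855
(3,1): Delta=-1.0000 Bond=337.0855
(3,2): Delta=-1.0000 Bond=337.0855
(3,3): Delta=-0.1577 Bond=82.4452
V0=87.6958

Under the risk-neutral measure, an up-move has probability p* = (R−d)/(u−d) = 0.5161 and values discount at R = 1.17.
Terminal payoffs: V(4,0)=326.0072, V(4,1)=276.1279, V(4,2)=189.8662, V(4,3)=40.6842, V(4,4)=0.0000
(3,0): S=80.4504. Δ = (V_up−V_dn)/(S_up−S_dn) = (276.1279−326.0072)/(118.2621−68.3828) = -1.0000. V = [p*·276.1279 + (1−p*)·326.0072]/1.17 = 256.6351. B = V − Δ·S = 337.0855.
(3,1): S=139.1318. Δ = (V_up−V_dn)/(S_up−S_dn) = (189.8662−276.1279)/(204.5238−118.2621) = -1.0000. V = [p*·189.8662 + (1−p*)·276.1279]/1.17 = 197.9536. B = V − Δ·S = 337.0855.
(3,2): S=240.6162. Δ = (V_up−V_dn)/(S_up−S_dn) = (40.6842−189.8662)/(353.7058−204.5238) = -1.0000. V = [p*·40.6842 + (1−p*)·189.8662]/1.17 = 96.4693. B = V − Δ·S = 337.0855.
(3,3): S=416.1245. Δ = (V_up−V_dn)/(S_up−S_dn) = (0.0000−40.6842)/(611.7030−353.7058) = -0.1577. V = [p*·0.0000 + (1−p*)·40.6842]/1.17 = 16.8255. B = V − Δ·S = 82.4452.
(2,0): S=94.6475. Δ = (V_up−V_dn)/(S_up−S_dn) = (197.9536−256.6351)/(139.1318−80.4504) = -1.0000. V = [p*·197.9536 + (1−p*)·256.6351]/1.17 = 193.4597. B = V − Δ·S = 288.1072.
(2,1): S=163.6845. Δ = (V_up−V_dn)/(S_up−S_dn) = (96.4693−197.9536)/(240.6162−139.1318) = -1.0000. V = [p*·96.4693 + (1−p*)·197.9536]/1.17 = 124.4227. B = V − Δ·S = 288.1072.
(2,2): S=283.0779. Δ = (V_up−V_dn)/(S_up−S_dn) = (16.8255−96.4693)/(416.1245−240.6162) = -0.4538. V = [p*·16.8255 + (1−p*)·96.4693]/1.17 = 47.3187. B = V − Δ·S = 175.7763.
(1,0): S=111.3500. Δ = (V_up−V_dn)/(S_up−S_dn) = (124.4227−193.4597)/(163.6845−94.6475) = -1.0000. V = [p*·124.4227 + (1−p*)·193.4597]/1.17 = 134.8955. B = V − Δ·S = 246.2455.
(1,1): S=192.5700. Δ = (V_up−V_dn)/(S_up−S_dn) = (47.3187−124.4227)/(283.0779−163.6845) = -0.6458. V = [p*·47.3187 + (1−p*)·124.4227]/1.17 = 72.3308. B = V − Δ·S = 196.6923.
(0,0): S=131.0000. Δ = (V_up−V_dn)/(S_up−S_dn) = (72.3308−134.8955)/(192.5700−111.3500) = -0.7703. V = [p*·72.3308 + (1−p*)·134.8955]/1.17 = 87.6958. B = V − Δ·S = 188.6065.
The time-0 hedge costs 87.6958, which is the no-arbitrage price.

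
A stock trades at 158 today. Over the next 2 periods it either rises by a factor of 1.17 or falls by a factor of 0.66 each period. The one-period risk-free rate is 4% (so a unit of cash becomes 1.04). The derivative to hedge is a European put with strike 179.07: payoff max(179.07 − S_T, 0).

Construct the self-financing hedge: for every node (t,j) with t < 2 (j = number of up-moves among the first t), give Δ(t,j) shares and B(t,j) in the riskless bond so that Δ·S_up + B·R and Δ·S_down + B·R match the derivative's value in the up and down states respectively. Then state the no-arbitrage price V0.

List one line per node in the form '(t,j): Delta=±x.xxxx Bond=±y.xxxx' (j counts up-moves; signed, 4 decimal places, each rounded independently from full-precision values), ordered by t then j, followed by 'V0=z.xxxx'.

No-arbitrage ⇒ martingale measure with p* = (R−d)/(u−d) = 0.7451.
Payoff layer (t=2): V(2,0)=110.2452, V(2,1)=57.0624, V(2,2)=0.0000
Node (1,0) S=104.2800: V=(p*·57.0624+(1−p*)·110.2452)/1.04=67.9027; Δ=(57.0624−110.2452)/(122.0076−68.8248)=-1.0000; B=V−Δ·S=172.1827
Node (1,1) S=184.8600: V=(p*·0.0000+(1−p*)·57.0624)/1.04=13.9859; Δ=(0.0000−57.0624)/(216.2862−122.0076)=-0.6053; B=V−Δ·S=125.8729
Node (0,0) S=158.0000: V=(p*·13.9859+(1−p*)·67.9027)/1.04=26.6629; Δ=(13.9859−67.9027)/(184.8600−104.2800)=-0.6691; B=V−Δ·S=132.3821
Self-financing check: at every node Δ·S+B equals the discounted successor values.

(0,0): Delta=-0.6691 Bond=132.3821
(1,0): Delta=-1.0000 Bond=172.1827
(1,1): Delta=-0.6053 Bond=125.8729
V0=26.6629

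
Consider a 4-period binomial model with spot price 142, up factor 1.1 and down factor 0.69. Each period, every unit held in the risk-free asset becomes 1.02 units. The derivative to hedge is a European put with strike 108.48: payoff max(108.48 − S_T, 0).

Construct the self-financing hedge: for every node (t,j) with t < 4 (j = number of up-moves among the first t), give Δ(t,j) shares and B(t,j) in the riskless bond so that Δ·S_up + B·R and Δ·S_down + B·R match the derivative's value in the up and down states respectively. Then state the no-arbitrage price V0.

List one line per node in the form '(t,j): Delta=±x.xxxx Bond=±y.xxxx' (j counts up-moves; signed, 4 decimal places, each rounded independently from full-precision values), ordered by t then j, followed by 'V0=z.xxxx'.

Under the risk-neutral measure, an up-move has probability p* = (R−d)/(u−d) = 0.8049 and values discount at R = 1.02.
Payoff layer (t=4): V(4,0)=76.2927, V(4,1)=57.1669, V(4,2)=26.6765, V(4,3)=0.0000, V(4,4)=0.0000
Node (3,0) S=46.6483: V=(p*·57.1669+(1−p*)·76.2927)/1.02=59.7047; Δ=(57.1669−76.2927)/(51.3131−32.1873)=-1.0000; B=V−Δ·S=106.3529
Node (3,1) S=74.3668: V=(p*·26.6765+(1−p*)·57.1669)/1.02=31.9861; Δ=(26.6765−57.1669)/(81.8035−51.3131)=-1.0000; B=V−Δ·S=106.3529
Node (3,2) S=118.5558: V=(p*·0.0000+(1−p*)·26.6765)/1.02=5.1031; Δ=(0.0000−26.6765)/(130.4114−81.8035)=-0.5488; B=V−Δ·S=70.1677
Node (3,3) S=189.0020: V=(p*·0.0000+(1−p*)·0.0000)/1.02=0.0000; Δ=(0.0000−0.0000)/(207.9022−130.4114)=0.0000; B=V−Δ·S=0.0000
Node (2,0) S=67.6062: V=(p*·31.9861+(1−p*)·59.7047)/1.02=36.6614; Δ=(31.9861−59.7047)/(74.3668−46.6483)=-1.0000; B=V−Δ·S=104.2676
Node (2,1) S=107.7780: V=(p*·5.1031+(1−p*)·31.9861)/1.02=10.1457; Δ=(5.1031−31.9861)/(118.5558−74.3668)=-0.6084; B=V−Δ·S=75.7140
Node (2,2) S=171.8200: V=(p*·0.0000+(1−p*)·5.1031)/1.02=0.9762; Δ=(0.0000−5.1031)/(189.0020−118.5558)=-0.0724; B=V−Δ·S=13.4228
Node (1,0) S=97.9800: V=(p*·10.1457+(1−p*)·36.6614)/1.02=15.0191; Δ=(10.1457−36.6614)/(107.7780−67.6062)=-0.6601; B=V−Δ·S=79.6916
Node (1,1) S=156.2000: V=(p*·0.9762+(1−p*)·10.1457)/1.02=2.7111; Δ=(0.9762−10.1457)/(171.8200−107.7780)=-0.1432; B=V−Δ·S=25.0757
Node (0,0) S=142.0000: V=(p*·2.7111+(1−p*)·15.0191)/1.02=5.0124; Δ=(2.7111−15.0191)/(156.2000−97.9800)=-0.2114; B=V−Δ·S=35.0318
Self-financing check: at every node Δ·S+B equals the discounted successor values.

(0,0): Delta=-0.2114 Bond=35.0318
(1,0): Delta=-0.6601 Bond=79.6916
(1,1): Delta=-0.1432 Bond=25.0757
(2,0): Delta=-1.0000 Bond=104.2676
(2,1): Delta=-0.6084 Bond=75.7140
(2,2): Delta=-0.0724 Bond=13.4228
(3,0): Delta=-1.0000 Bond=106.3529
(3,1): Delta=-1.0000 Bond=106.3529
(3,2): Delta=-0.5488 Bond=70.1677
(3,3): Delta=0.0000 Bond=0.0000
V0=5.0124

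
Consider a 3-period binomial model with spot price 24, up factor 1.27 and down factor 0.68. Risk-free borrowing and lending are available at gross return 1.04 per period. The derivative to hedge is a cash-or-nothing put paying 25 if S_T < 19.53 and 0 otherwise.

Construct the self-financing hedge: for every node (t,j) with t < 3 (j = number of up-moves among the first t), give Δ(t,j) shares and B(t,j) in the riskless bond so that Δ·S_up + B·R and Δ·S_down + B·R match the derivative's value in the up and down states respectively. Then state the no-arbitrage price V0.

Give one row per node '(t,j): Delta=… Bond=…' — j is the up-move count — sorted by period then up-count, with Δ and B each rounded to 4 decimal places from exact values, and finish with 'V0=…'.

Risk-neutral probability p* = (R−d)/(u−d) = (1.04−0.68)/(1.27−0.68) = 0.6102.
Terminal values V(3,·): V(3,0)=25.0000, V(3,1)=25.0000, V(3,2)=0.0000, V(3,3)=0.0000
Node (2,0) S=11.0976: V=(p*·25.0000+(1−p*)·25.0000)/1.04=24.0385; Δ=(25.0000−25.0000)/(14.0940−7.5464)=0.0000; B=V−Δ·S=24.0385
Node (2,1) S=20.7264: V=(p*·0.0000+(1−p*)·25.0000)/1.04=9.3709; Δ=(0.0000−25.0000)/(26.3225−14.0940)=-2.0444; B=V−Δ·S=51.7438
Node (2,2) S=38.7096: V=(p*·0.0000+(1−p*)·0.0000)/1.04=0.0000; Δ=(0.0000−0.0000)/(49.1612−26.3225)=0.0000; B=V−Δ·S=0.0000
Node (1,0) S=16.3200: V=(p*·9.3709+(1−p*)·24.0385)/1.04=14.5084; Δ=(9.3709−24.0385)/(20.7264−11.0976)=-1.5233; B=V−Δ·S=39.3687
Node (1,1) S=30.4800: V=(p*·0.0000+(1−p*)·9.3709)/1.04=3.5126; Δ=(0.0000−9.3709)/(38.7096−20.7264)=-0.5211; B=V−Δ·S=19.3955
Node (0,0) S=24.0000: V=(p*·3.5126+(1−p*)·14.5084)/1.04=7.4991; Δ=(3.5126−14.5084)/(30.4800−16.3200)=-0.7765; B=V−Δ·S=26.1362
Root portfolio cost Δ·24+B reproduces V0=7.4991.

(0,0): Delta=-0.7765 Bond=26.1362
(1,0): Delta=-1.5233 Bond=39.3687
(1,1): Delta=-0.5211 Bond=19.3955
(2,0): Delta=0.0000 Bond=24.0385
(2,1): Delta=-2.0444 Bond=51.7438
(2,2): Delta=0.0000 Bond=0.0000
V0=7.4991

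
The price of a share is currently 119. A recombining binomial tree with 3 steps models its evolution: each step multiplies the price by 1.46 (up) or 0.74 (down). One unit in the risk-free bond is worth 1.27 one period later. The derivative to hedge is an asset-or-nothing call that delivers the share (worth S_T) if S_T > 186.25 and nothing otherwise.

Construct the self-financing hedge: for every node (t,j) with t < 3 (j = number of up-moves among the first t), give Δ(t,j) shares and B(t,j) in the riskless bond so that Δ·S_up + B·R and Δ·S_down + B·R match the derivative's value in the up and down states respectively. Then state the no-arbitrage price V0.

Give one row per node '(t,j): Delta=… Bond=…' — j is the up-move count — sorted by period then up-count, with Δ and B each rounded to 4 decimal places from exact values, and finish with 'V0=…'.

(0,0): Delta=1.2438 Bond=-36.5904
(1,0): Delta=1.7160 Bond=-88.0480
(1,1): Delta=1.1580 Bond=-31.5644
(2,0): Delta=0.0000 Bond=0.0000
(2,1): Delta=2.0278 Bond=-151.9077
(2,2): Delta=1.0000 Bond=0.0000
V0=111.4247

Risk-neutral probability p* = (R−d)/(u−d) = (1.27−0.74)/(1.46−0.74) = 0.7361.
Terminal payoffs: V(3,0)=0.0000, V(3,1)=0.0000, V(3,2)=187.7087, V(3,3)=370.3442
  t=2,j=0: stock 65.1644 → up 95.1400 (V=0.0000), down 48.2217 (V=0.0000). Price 0.0000; hedge Δ=0.0000, bond B=0.0000.
  t=2,j=1: stock 128.5676 → up 187.7087 (V=187.7087), down 95.1400 (V=0.0000). Price 108.7988; hedge Δ=2.0278, bond B=-151.9077.
  t=2,j=2: stock 253.6604 → up 370.3442 (V=370.3442), down 187.7087 (V=187.7087). Price 253.6604; hedge Δ=1.0000, bond B=0.0000.
  t=1,j=0: stock 88.0600 → up 128.5676 (V=108.7988), down 65.1644 (V=0.0000). Price 63.0614; hedge Δ=1.7160, bond B=-88.0480.
  t=1,j=1: stock 173.7400 → up 253.6604 (V=253.6604), down 128.5676 (V=108.7988). Price 169.6323; hedge Δ=1.1580, bond B=-31.5644.
  t=0,j=0: stock 119.0000 → up 173.7400 (V=169.6323), down 88.0600 (V=63.0614). Price 111.4247; hedge Δ=1.2438, bond B=-36.5904.
Check: Δ(0,0)·S0 + B(0,0) = 111.4247 = V0.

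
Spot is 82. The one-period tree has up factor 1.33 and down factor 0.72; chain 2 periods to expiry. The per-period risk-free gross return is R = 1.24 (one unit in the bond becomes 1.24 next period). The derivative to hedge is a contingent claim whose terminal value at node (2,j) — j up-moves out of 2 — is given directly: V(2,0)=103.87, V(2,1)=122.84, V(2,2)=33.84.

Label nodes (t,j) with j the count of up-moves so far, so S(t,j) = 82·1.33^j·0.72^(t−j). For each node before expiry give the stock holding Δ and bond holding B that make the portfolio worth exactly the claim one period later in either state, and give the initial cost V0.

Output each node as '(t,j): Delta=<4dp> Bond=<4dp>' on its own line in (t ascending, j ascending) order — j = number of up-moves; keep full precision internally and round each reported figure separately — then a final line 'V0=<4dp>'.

Risk-neutral probability p* = (R−d)/(u−d) = (1.24−0.72)/(1.33−0.72) = 0.8525.
Terminal values V(2,·): V(2,0)=103.8700, V(2,1)=122.8400, V(2,2)=33.8400
(1,0): S=59.0400. Δ = (V_up−V_dn)/(S_up−S_dn) = (122.8400−103.8700)/(78.5232−42.5088) = 0.5267. V = [p*·122.8400 + (1−p*)·103.8700]/1.24 = 96.8074. B = V − Δ·S = 65.7090.
(1,1): S=109.0600. Δ = (V_up−V_dn)/(S_up−S_dn) = (33.8400−122.8400)/(145.0498−78.5232) = -1.3378. V = [p*·33.8400 + (1−p*)·122.8400]/1.24 = 37.8800. B = V − Δ·S = 183.7816.
(0,0): S=82.0000. Δ = (V_up−V_dn)/(S_up−S_dn) = (37.8800−96.8074)/(109.0600−59.0400) = -1.1781. V = [p*·37.8800 + (1−p*)·96.8074]/1.24 = 37.5598. B = V − Δ·S = 134.1621.
Check: Δ(0,0)·S0 + B(0,0) = 37.5598 = V0.

(0,0): Delta=-1.1781 Bond=134.1621
(1,0): Delta=0.5267 Bond=65.7090
(1,1): Delta=-1.3378 Bond=183.7816
V0=37.5598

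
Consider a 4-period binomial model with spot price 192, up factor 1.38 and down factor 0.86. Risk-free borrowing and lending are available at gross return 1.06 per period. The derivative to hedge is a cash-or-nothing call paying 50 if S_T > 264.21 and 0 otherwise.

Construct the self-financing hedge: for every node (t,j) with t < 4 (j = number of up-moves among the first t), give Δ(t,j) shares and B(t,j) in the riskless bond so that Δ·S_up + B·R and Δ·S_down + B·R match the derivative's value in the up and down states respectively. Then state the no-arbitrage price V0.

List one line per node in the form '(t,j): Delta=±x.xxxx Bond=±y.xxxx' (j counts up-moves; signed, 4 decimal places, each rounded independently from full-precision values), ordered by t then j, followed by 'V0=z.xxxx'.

The replicating-portfolio and risk-neutral prices coincide; use p* = (1.06−0.86)/(1.38−0.86) = 0.3846 for the latter.
Terminal payoffs: V(4,0)=0.0000, V(4,1)=0.0000, V(4,2)=50.0000, V(4,3)=50.0000, V(4,4)=50.0000
(3,0): S=122.1228. Δ = (V_up−V_dn)/(S_up−S_dn) = (0.0000−0.0000)/(168.5294−105.0256) = 0.0000. V = [p*·0.0000 + (1−p*)·0.0000]/1.06 = 0.0000. B = V − Δ·S = 0.0000.
(3,1): S=195.9644. Δ = (V_up−V_dn)/(S_up−S_dn) = (50.0000−0.0000)/(270.4309−168.5294) = 0.4907. V = [p*·50.0000 + (1−p*)·0.0000]/1.06 = 18.1422. B = V − Δ·S = -78.0116.
(3,2): S=314.4545. Δ = (V_up−V_dn)/(S_up−S_dn) = (50.0000−50.0000)/(433.9472−270.4309) = 0.0000. V = [p*·50.0000 + (1−p*)·50.0000]/1.06 = 47.1698. B = V − Δ·S = 47.1698.
(3,3): S=504.5898. Δ = (V_up−V_dn)/(S_up−S_dn) = (50.0000−50.0000)/(696.3340−433.9472) = 0.0000. V = [p*·50.0000 + (1−p*)·50.0000]/1.06 = 47.1698. B = V − Δ·S = 47.1698.
(2,0): S=142.0032. Δ = (V_up−V_dn)/(S_up−S_dn) = (18.1422−0.0000)/(195.9644−122.1228) = 0.2457. V = [p*·18.1422 + (1−p*)·0.0000]/1.06 = 6.5828. B = V − Δ·S = -28.3061.
(2,1): S=227.8656. Δ = (V_up−V_dn)/(S_up−S_dn) = (47.1698−18.1422)/(314.4545−195.9644) = 0.2450. V = [p*·47.1698 + (1−p*)·18.1422]/1.06 = 27.6478. B = V − Δ·S = -28.1744.
(2,2): S=365.6448. Δ = (V_up−V_dn)/(S_up−S_dn) = (47.1698−47.1698)/(504.5898−314.4545) = 0.0000. V = [p*·47.1698 + (1−p*)·47.1698]/1.06 = 44.4998. B = V − Δ·S = 44.4998.
(1,0): S=165.1200. Δ = (V_up−V_dn)/(S_up−S_dn) = (27.6478−6.5828)/(227.8656−142.0032) = 0.2453. V = [p*·27.6478 + (1−p*)·6.5828]/1.06 = 13.8535. B = V − Δ·S = -26.6561.
(1,1): S=264.9600. Δ = (V_up−V_dn)/(S_up−S_dn) = (44.4998−27.6478)/(365.6448−227.8656) = 0.1223. V = [p*·44.4998 + (1−p*)·27.6478]/1.06 = 32.1975. B = V − Δ·S = -0.2102.
(0,0): S=192.0000. Δ = (V_up−V_dn)/(S_up−S_dn) = (32.1975−13.8535)/(264.9600−165.1200) = 0.1837. V = [p*·32.1975 + (1−p*)·13.8535]/1.06 = 19.7254. B = V − Δ·S = -15.5515.
Check: Δ(0,0)·S0 + B(0,0) = 19.7254 = V0.

(0,0): Delta=0.1837 Bond=-15.5515
(1,0): Delta=0.2453 Bond=-26.6561
(1,1): Delta=0.1223 Bond=-0.2102
(2,0): Delta=0.2457 Bond=-28.3061
(2,1): Delta=0.2450 Bond=-28.1744
(2,2): Delta=0.0000 Bond=44.4998
(3,0): Delta=0.0000 Bond=0.0000
(3,1): Delta=0.4907 Bond=-78.0116
(3,2): Delta=0.0000 Bond=47.1698
(3,3): Delta=0.0000 Bond=47.1698
V0=19.7254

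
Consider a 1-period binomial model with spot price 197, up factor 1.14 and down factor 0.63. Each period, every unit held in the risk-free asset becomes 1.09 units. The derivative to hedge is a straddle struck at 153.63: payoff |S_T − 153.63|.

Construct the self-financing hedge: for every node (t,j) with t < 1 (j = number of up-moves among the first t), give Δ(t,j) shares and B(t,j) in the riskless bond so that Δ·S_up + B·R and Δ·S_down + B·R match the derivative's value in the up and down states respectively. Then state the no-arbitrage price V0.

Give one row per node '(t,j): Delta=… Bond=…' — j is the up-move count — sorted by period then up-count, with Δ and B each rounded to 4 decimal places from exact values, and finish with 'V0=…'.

(0,0): Delta=0.4124 Bond=-19.8699
V0=61.3654

Since d<R<u, set p* = (R−d)/(u−d) = 0.9020; price each node as the discounted p*-expectation of its children.
At expiry t=1: V(1,0)=29.5200, V(1,1)=70.9500
(0,0): S=197.0000. Δ = (V_up−V_dn)/(S_up−S_dn) = (70.9500−29.5200)/(224.5800−124.1100) = 0.4124. V = [p*·70.9500 + (1−p*)·29.5200]/1.09 = 61.3654. B = V − Δ·S = -19.8699.
Check: Δ(0,0)·S0 + B(0,0) = 61.3654 = V0.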